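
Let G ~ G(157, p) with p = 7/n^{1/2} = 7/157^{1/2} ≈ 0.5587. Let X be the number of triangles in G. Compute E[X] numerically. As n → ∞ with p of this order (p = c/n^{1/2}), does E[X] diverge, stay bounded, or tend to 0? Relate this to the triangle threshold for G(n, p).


Number of potential triangles: C(157, 3) = 632710.
Each occurs with probability p³ ≈ (0.5587)³ ≈ 1.743591e-01.
By linearity: E[X] = C(157, 3)·p³ ≈ 632710 · 1.743591e-01 ≈ 110318.7520.
Since α = 1/2 < 1, p = c/n^{1/2} ≫ 1/n is above the triangle threshold p ~ 1/n. Asymptotically E[X] ~ (c³/6)·n^{3(1−α)} = (7³/6)·n^{1.5} → ∞; triangles are abundant w.h.p.

E[X] ≈ 110318.7520; in regime p = Θ(1/n^{1/2}) E[X] diverges (above the triangle threshold p ~ 1/n).


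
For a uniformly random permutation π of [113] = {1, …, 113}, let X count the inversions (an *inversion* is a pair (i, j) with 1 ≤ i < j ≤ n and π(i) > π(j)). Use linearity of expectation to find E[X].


Write X = Σ X_I over the C(113, 2) = 6328 pairs i < j, with X_I the indicator of one inversion.
There are 6328 indicators.
For each fixed pair i < j, the values π(i) and π(j) are two distinct elements of {1, …, 113} in uniformly random order; by symmetry P[π(i) > π(j)] = 1/2.
By linearity: E[X] = 6328 · (1/2) = C(113, 2) · (1/2) = 6328/2 = 3164 ≈ 3164.00000.

E[X] = 3164 = 3164.00000.


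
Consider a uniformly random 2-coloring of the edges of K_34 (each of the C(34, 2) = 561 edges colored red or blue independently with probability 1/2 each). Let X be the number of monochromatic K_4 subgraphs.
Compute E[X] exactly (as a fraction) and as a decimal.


Let X = Σ_S X_S over the C(34, 4) = 46376 subsets S of size 4, where X_S = 1 if the K_4 on S is monochromatic.
For a fixed S, the K_4 on S has C(4, 2) = 6 edges. P[all 6 edges red] = (1/2)^6, and likewise for blue, so P[monochromatic] = 2·(1/2)^6 = 2^{1 − 6} = 1/32.
Summing: E[X] = C(34, 4) · 2^{1 − 6} = 46376 · 1/32 = 5797/4.
Numerically: E[X] ≈ 1449.250.

E[X] = C(34,4)·2^(1−C(4,2)) = 5797/4 ≈ 1449.250.


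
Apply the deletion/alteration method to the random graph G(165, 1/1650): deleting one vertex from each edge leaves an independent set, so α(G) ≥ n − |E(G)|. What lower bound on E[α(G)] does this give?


E[|E(G)|] = C(165, 2)·p = 13530 · (1/1650) = 41/5.
E[α(G)] ≥ n − E[|E(G)|] = 165 − 41/5 = 784/5.
Numerically: ≈ 156.800.
(This is only a lower bound; the true E[α(G)] may be larger.)

E[α(G)] ≥ 784/5 ≈ 156.800.


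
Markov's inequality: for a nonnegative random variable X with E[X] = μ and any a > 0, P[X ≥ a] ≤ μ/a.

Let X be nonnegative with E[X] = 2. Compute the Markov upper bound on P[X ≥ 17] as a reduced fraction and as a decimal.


μ = E[X] = 2, a = 17.
Markov: P[X ≥ 17] ≤ μ/a = (2)/17 = 2/17.
Numerically: ≈ 0.1176.
(Since a = 17 > μ = 2.0000, the bound 2/17 is < 1 and informative.)

P[X ≥ 17] ≤ 2/17 ≈ 0.1176.


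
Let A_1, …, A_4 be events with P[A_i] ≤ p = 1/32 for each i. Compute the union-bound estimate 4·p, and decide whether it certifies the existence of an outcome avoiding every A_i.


Union bound: P[∪_{i=1}^{4} A_i] ≤ Σ_i P[A_i] ≤ 4·p = 4·(1/32) = 1/8.
Numerically: 1/8 ≈ 0.1250.
Is 1/8 < 1? YES.
Since P[∪ A_i] ≤ 1/8 < 1, the complement has P[∩ A_i^c] ≥ 1 − 1/8 = 7/8 > 0, so some outcome avoids every A_i.

4·p = 1/8 ≈ 0.1250; existence CERTIFIED by the union bound.


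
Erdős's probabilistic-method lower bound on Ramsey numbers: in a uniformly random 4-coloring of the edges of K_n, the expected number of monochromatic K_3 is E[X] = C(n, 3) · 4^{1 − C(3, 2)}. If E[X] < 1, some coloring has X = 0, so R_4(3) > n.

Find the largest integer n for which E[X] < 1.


We need C(n, 3) · 4^{1 − 3} < 1, i.e. C(n, 3) < 4^{3 − 1} = 16.
Check values of n near the boundary:
  n = 3: C(3, 3) = 1; 1 < 16? YES
  n = 4: C(4, 3) = 4; 4 < 16? YES
  n = 5: C(5, 3) = 10; 10 < 16? YES
  n = 6: C(6, 3) = 20; 20 < 16? NO
  n = 7: C(7, 3) = 35; 35 < 16? NO
The largest n with C(n, 3) < 16 is n = 5 (where E[X] = 5/8 ≈ 0.625000). Hence R_4(3) > 5, i.e. R_4(3) ≥ 6.

Largest n = 5; hence R_4(3) > 5.


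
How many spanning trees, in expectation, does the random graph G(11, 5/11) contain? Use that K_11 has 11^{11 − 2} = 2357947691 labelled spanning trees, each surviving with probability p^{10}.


K_11 has 11^{11 − 2} = 2357947691 labelled spanning trees.
For each such spanning tree H, let X_H = 1 if all 10 edges of H are present in G. Then P[X_H = 1] = p^{10} = (5/11)^{10} = 9765625/25937424601.
By linearity of expectation: E[X] = Σ_H E[X_H] = 2357947691 · p^{10} = 2357947691 · 9765625/25937424601 = 9765625/11.
Numerically: E[X] ≈ 8.8778e+05.

E[X] = 2357947691 · (5/11)^{10} = 9765625/11 ≈ 8.8778e+05.


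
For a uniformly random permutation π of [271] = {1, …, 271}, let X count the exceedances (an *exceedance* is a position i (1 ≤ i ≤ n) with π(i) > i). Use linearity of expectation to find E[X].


Write X = Σ_{i=1}^{271} X_i, where X_i = 1_{π(i) > i}.
For each fixed i, π(i) is uniform over {1, …, 271} (marginal of a uniform permutation), so P[π(i) > i] = (n − i)/n. Summing: Σ_{i=1}^{271} (n − i)/n = (0 + 1 + … + 270)/271 = 271(271 − 1)/(2·271) = (271 − 1)/2.
Hence E[X] = Σ_{i=1}^{271} (271 − i)/271 = 135 ≈ 135.00000.

E[X] = 135 = 135.00000.


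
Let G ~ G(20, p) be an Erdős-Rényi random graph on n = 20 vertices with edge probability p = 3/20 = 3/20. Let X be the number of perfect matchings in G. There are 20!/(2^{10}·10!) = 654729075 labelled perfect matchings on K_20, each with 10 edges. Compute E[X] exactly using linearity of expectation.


K_20 has 20!/(2^{10}·10!) = 654729075 labelled perfect matchings.
For each such perfect matching H, let X_H = 1 if all 10 edges of H are present in G. Then P[X_H = 1] = p^{10} = (3/20)^{10} = 59049/10240000000000.
By linearity: E[X] = Σ_H E[X_H] = 654729075 · p^{10} = 654729075 · 59049/10240000000000 = 1546443885987/409600000000.
Numerically: E[X] ≈ 3.7755.

E[X] = 654729075 · (3/20)^{10} = 1546443885987/409600000000 ≈ 3.7755.


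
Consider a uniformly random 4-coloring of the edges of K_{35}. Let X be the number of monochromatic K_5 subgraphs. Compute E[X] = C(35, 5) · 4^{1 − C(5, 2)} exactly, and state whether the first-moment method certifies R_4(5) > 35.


E[X] = C(35, 5) · 4^{1 − 10} = 324632 · 4^{−9} = 324632/262144.
As a reduced fraction: E[X] = 40579/32768 ≈ 1.23837.
Is E[X] < 1? NO.
Since E[X] ≥ 1, the first-moment bound is inconclusive at n = 35; it does NOT by itself certify R_4(5) > 35.

E[X] = 40579/32768 ≈ 1.23837; E[X] ≥ 1; first-moment method inconclusive here.


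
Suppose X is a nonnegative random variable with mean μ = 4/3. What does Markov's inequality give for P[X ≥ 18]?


μ = E[X] = 4/3, a = 18.
Markov: P[X ≥ 18] ≤ μ/a = (4/3)/18 = 2/27.
Numerically: ≈ 0.074074.
(Since a = 18 > μ = 1.333333, the bound 2/27 is < 1 and informative.)

P[X ≥ 18] ≤ 2/27 ≈ 0.074074.


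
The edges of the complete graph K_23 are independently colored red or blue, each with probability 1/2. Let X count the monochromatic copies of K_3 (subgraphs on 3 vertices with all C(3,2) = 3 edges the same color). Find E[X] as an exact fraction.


Let X = Σ_S X_S over the C(23, 3) = 1771 subsets S of size 3, where X_S = 1 if the K_3 on S is monochromatic.
For a fixed S, the K_3 on S has C(3, 2) = 3 edges. P[all 3 edges red] = (1/2)^3, and likewise for blue, so P[monochromatic] = 2·(1/2)^3 = 2^{1 − 3} = 1/4.
Summing: E[X] = C(23, 3) · 2^{1 − 3} = 1771 · 1/4 = 1771/4.
Numerically: E[X] ≈ 442.750000.

E[X] = C(23,3)·2^(1−C(3,2)) = 1771/4 ≈ 442.750000.


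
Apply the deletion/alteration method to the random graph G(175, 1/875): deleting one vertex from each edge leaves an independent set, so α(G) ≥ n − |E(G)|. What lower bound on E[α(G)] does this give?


E[|E(G)|] = C(175, 2)·p = 15225 · (1/875) = 87/5.
E[α(G)] ≥ n − E[|E(G)|] = 175 − 87/5 = 788/5.
Numerically: ≈ 157.600.
(This is only a lower bound; the true E[α(G)] may be larger.)

E[α(G)] ≥ 788/5 ≈ 157.600.


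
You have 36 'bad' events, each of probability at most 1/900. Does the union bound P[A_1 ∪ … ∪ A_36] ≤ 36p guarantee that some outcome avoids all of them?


Union bound: P[∪_{i=1}^{36} A_i] ≤ Σ_i P[A_i] ≤ 36·p = 36·(1/900) = 1/25.
Numerically: 1/25 ≈ 0.040000.
Is 1/25 < 1? YES.
Since P[∪ A_i] ≤ 1/25 < 1, the complement has P[∩ A_i^c] ≥ 1 − 1/25 = 24/25 > 0, so some outcome avoids every A_i.

36·p = 1/25 ≈ 0.040000; existence CERTIFIED by the union bound.


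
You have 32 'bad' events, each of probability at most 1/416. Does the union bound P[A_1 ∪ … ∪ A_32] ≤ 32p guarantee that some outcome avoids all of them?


Union bound: P[∪_{i=1}^{32} A_i] ≤ Σ_i P[A_i] ≤ 32·p = 32·(1/416) = 1/13.
Numerically: 1/13 ≈ 0.077.
Is 1/13 < 1? YES.
Since P[∪ A_i] ≤ 1/13 < 1, the complement has P[∩ A_i^c] ≥ 1 − 1/13 = 12/13 > 0, so some outcome avoids every A_i.

32·p = 1/13 ≈ 0.077; existence CERTIFIED by the union bound.


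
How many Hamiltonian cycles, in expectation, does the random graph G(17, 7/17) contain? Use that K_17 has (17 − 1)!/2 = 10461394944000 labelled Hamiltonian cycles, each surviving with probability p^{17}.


K_17 has (17 − 1)!/2 = 10461394944000 labelled Hamiltonian cycles.
For each such Hamiltonian cycle H, let X_H = 1 if all 17 edges of H are present in G. Then P[X_H = 1] = p^{17} = (7/17)^{17} = 232630513987207/827240261886336764177.
Summing the indicators: E[X] = Σ_H E[X_H] = 10461394944000 · p^{17} = 10461394944000 · 232630513987207/827240261886336764177 = 2433639682845888590481408000/827240261886336764177.
Numerically: E[X] ≈ 2.94e+06.

E[X] = 10461394944000 · (7/17)^{17} = 2433639682845888590481408000/827240261886336764177 ≈ 2.94e+06.


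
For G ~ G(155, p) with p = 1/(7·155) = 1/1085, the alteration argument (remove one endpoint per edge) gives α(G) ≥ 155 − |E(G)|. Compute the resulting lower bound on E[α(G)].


E[|E(G)|] = C(155, 2)·p = 11935 · (1/1085) = 11.
E[α(G)] ≥ n − E[|E(G)|] = 155 − 11 = 144.
Numerically: ≈ 144.0000.
(This is only a lower bound; the true E[α(G)] may be larger.)

E[α(G)] ≥ 144 ≈ 144.0000.


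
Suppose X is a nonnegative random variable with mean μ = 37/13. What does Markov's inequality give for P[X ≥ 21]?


μ = E[X] = 37/13, a = 21.
Markov: P[X ≥ 21] ≤ μ/a = (37/13)/21 = 37/273.
Numerically: ≈ 0.136.
(Since a = 21 > μ = 2.846, the bound 37/273 is < 1 and informative.)

P[X ≥ 21] ≤ 37/273 ≈ 0.136.


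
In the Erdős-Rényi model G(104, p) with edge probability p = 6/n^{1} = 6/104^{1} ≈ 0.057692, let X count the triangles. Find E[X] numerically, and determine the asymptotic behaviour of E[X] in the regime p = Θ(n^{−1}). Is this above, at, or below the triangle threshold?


Number of potential triangles: C(104, 3) = 182104.
Each occurs with probability p³ ≈ (0.057692)³ ≈ 1.9202321e-04.
By linearity: E[X] = C(104, 3)·p³ ≈ 182104 · 1.9202321e-04 ≈ 34.96820.
Here α = 1, so p = 6/n is exactly at the triangle threshold p ~ 1/n. Asymptotically E[X] → c³/6 = 6³/6 = 36 ≈ 36.00000, a bounded constant. In this regime the triangle count is asymptotically Poisson(c³/6).

E[X] ≈ 34.96820; in regime p = Θ(1/n^{1}) E[X] stays bounded (at the triangle threshold p ~ 1/n).


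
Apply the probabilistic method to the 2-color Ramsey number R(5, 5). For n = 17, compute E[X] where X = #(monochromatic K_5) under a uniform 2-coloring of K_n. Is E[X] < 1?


E[X] = C(17, 5) · 2^{1 − 10} = 6188 · 2^{−9} = 6188/512.
As a reduced fraction: E[X] = 1547/128 ≈ 12.085938.
Is E[X] < 1? NO.
Since E[X] ≥ 1, the first-moment bound is inconclusive at n = 17; it does NOT by itself certify R(5, 5) > 17.

E[X] = 1547/128 ≈ 12.085938; E[X] ≥ 1; first-moment method inconclusive here.


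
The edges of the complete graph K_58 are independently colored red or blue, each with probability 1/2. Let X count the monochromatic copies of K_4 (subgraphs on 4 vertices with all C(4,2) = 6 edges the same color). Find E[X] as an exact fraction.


Let X = Σ_S X_S over the C(58, 4) = 424270 subsets S of size 4, where X_S = 1 if the K_4 on S is monochromatic.
For a fixed S, the K_4 on S has C(4, 2) = 6 edges. P[all 6 edges red] = (1/2)^6, and likewise for blue, so P[monochromatic] = 2·(1/2)^6 = 2^{1 − 6} = 1/32.
Summing: E[X] = C(58, 4) · 2^{1 − 6} = 424270 · 1/32 = 212135/16.
Numerically: E[X] ≈ 13258.438.

E[X] = C(58,4)·2^(1−C(4,2)) = 212135/16 ≈ 13258.438.


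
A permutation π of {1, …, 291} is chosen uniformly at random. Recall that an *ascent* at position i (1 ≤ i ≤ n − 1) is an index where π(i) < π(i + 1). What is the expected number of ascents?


Write X = Σ X_I over i = 1, …, 290, with X_I the indicator of one ascent.
There are 290 indicators.
For each fixed i, the pair (π(i), π(i+1)) is a uniformly random ordered pair of distinct values from {1, …, 291}; by symmetry P[π(i) < π(i+1)] = 1/2.
By linearity: E[X] = 290 · (1/2) = (291 − 1) · (1/2) = 145 ≈ 145.00000.

E[X] = 145 = 145.00000.


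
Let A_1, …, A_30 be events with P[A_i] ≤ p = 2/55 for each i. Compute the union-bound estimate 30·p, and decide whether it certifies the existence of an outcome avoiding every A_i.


Union bound: P[∪_{i=1}^{30} A_i] ≤ Σ_i P[A_i] ≤ 30·p = 30·(2/55) = 12/11.
Numerically: 12/11 ≈ 1.091.
Is 12/11 < 1? NO.
Since the bound 12/11 is ≥ 1, the union bound is uninformative here; it does NOT by itself certify existence.

30·p = 12/11 ≈ 1.091; existence NOT certified by the union bound.


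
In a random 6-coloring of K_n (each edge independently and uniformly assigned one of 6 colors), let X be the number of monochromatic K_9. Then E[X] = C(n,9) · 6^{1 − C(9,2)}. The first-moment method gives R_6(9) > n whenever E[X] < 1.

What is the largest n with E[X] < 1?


We need C(n, 9) · 6^{1 − 36} < 1, i.e. C(n, 9) < 6^{36 − 1} = 1719070799748422591028658176.
Check values of n near the boundary:
  n = 4402: C(4402, 9) = 1696419745356657449393393700; 1696419745356657449393393700 < 1719070799748422591028658176? YES
  n = 4403: C(4403, 9) = 1699894433046281918452233150; 1699894433046281918452233150 < 1719070799748422591028658176? YES
  n = 4404: C(4404, 9) = 1703375445537161676647015880; 1703375445537161676647015880 < 1719070799748422591028658176? YES
  n = 4405: C(4405, 9) = 1706862792900636302463627150; 1706862792900636302463627150 < 1719070799748422591028658176? YES
  n = 4406: C(4406, 9) = 1710356485221788389505285700; 1710356485221788389505285700 < 1719070799748422591028658176? YES
  n = 4407: C(4407, 9) = 1713856532599459170657070050; 1713856532599459170657070050 < 1719070799748422591028658176? YES
  n = 4408: C(4408, 9) = 1717362945146264156457459600; 1717362945146264156457459600 < 1719070799748422591028658176? YES
  n = 4409: C(4409, 9) = 1720875732988608787686577131; 1720875732988608787686577131 < 1719070799748422591028658176? NO
The largest n with C(n, 9) < 1719070799748422591028658176 is n = 4408 (where E[X] = 35778394690547169926197075/35813974994758803979763712 ≈ 0.9990065). Hence R_6(9) > 4408, i.e. R_6(9) ≥ 4409.

Largest n = 4408; hence R_6(9) > 4408.


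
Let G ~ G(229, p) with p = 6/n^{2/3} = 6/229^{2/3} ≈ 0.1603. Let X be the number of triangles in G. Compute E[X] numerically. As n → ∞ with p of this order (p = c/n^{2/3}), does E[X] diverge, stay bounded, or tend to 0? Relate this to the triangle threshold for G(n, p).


Number of potential triangles: C(229, 3) = 1975354.
Each occurs with probability p³ ≈ (0.1603)³ ≈ 4.118915e-03.
By linearity: E[X] = C(229, 3)·p³ ≈ 1975354 · 4.118915e-03 ≈ 8136.3144.
Since α = 2/3 < 1, p = c/n^{2/3} ≫ 1/n is above the triangle threshold p ~ 1/n. Asymptotically E[X] ~ (c³/6)·n^{3(1−α)} = (6³/6)·n^{1} → ∞; triangles are abundant w.h.p.

E[X] ≈ 8136.3144; in regime p = Θ(1/n^{2/3}) E[X] diverges (above the triangle threshold p ~ 1/n).


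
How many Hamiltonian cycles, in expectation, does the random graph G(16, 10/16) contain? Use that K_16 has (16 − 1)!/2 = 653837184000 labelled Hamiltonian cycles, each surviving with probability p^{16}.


K_16 has (16 − 1)!/2 = 653837184000 labelled Hamiltonian cycles.
For each such Hamiltonian cycle H, let X_H = 1 if all 16 edges of H are present in G. Then P[X_H = 1] = p^{16} = (5/8)^{16} = 152587890625/281474976710656.
By linearity of expectation: E[X] = Σ_H E[X_H] = 653837184000 · p^{16} = 653837184000 · 152587890625/281474976710656 = 97429332733154296875/274877906944.
Numerically: E[X] ≈ 3.544e+08.

E[X] = 653837184000 · (5/8)^{16} = 97429332733154296875/274877906944 ≈ 3.544e+08.


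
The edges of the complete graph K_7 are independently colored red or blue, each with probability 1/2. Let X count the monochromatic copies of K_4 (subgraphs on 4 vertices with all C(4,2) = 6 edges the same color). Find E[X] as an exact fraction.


Let X = Σ_S X_S over the C(7, 4) = 35 subsets S of size 4, where X_S = 1 if the K_4 on S is monochromatic.
For a fixed S, the K_4 on S has C(4, 2) = 6 edges. P[all 6 edges red] = (1/2)^6, and likewise for blue, so P[monochromatic] = 2·(1/2)^6 = 2^{1 − 6} = 1/32.
By linearity of expectation: E[X] = C(7, 4) · 2^{1 − 6} = 35 · 1/32 = 35/32.
Numerically: E[X] ≈ 1.0938.

E[X] = C(7,4)·2^(1−C(4,2)) = 35/32 ≈ 1.0938.


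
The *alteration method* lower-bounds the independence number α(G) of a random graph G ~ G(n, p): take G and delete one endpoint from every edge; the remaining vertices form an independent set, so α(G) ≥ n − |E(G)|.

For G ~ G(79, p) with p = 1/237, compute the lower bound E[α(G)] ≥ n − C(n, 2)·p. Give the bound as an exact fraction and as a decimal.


E[|E(G)|] = C(79, 2)·p = 3081 · (1/237) = 13.
E[α(G)] ≥ n − E[|E(G)|] = 79 − 13 = 66.
Numerically: ≈ 66.00000.
(This is only a lower bound; the true E[α(G)] may be larger.)

E[α(G)] ≥ 66 ≈ 66.00000.


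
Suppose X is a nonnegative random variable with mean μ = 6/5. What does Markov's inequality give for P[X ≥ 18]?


μ = E[X] = 6/5, a = 18.
Markov: P[X ≥ 18] ≤ μ/a = (6/5)/18 = 1/15.
Numerically: ≈ 0.067.
(Since a = 18 > μ = 1.200, the bound 1/15 is < 1 and informative.)

P[X ≥ 18] ≤ 1/15 ≈ 0.067.


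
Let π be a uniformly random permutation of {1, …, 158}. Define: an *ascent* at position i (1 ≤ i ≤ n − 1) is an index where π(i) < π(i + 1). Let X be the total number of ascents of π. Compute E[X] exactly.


Write X = Σ X_I over i = 1, …, 157, with X_I the indicator of one ascent.
There are 157 indicators.
For each fixed i, the pair (π(i), π(i+1)) is a uniformly random ordered pair of distinct values from {1, …, 158}; by symmetry P[π(i) < π(i+1)] = 1/2.
By linearity: E[X] = 157 · (1/2) = (158 − 1) · (1/2) = 157/2 ≈ 78.5000.

E[X] = 157/2 = 78.5000.


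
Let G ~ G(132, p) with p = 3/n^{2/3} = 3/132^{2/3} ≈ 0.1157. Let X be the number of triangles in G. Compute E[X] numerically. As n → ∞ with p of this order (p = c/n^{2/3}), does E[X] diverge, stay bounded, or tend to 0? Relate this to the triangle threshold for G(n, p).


Number of potential triangles: C(132, 3) = 374660.
Each occurs with probability p³ ≈ (0.1157)³ ≈ 1.549587e-03.
By linearity: E[X] = C(132, 3)·p³ ≈ 374660 · 1.549587e-03 ≈ 580.5682.
Since α = 2/3 < 1, p = c/n^{2/3} ≫ 1/n is above the triangle threshold p ~ 1/n. Asymptotically E[X] ~ (c³/6)·n^{3(1−α)} = (3³/6)·n^{1} → ∞; triangles are abundant w.h.p.

E[X] ≈ 580.5682; in regime p = Θ(1/n^{2/3}) E[X] diverges (above the triangle threshold p ~ 1/n).


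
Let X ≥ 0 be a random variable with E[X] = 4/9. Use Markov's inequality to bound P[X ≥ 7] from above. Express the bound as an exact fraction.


μ = E[X] = 4/9, a = 7.
Markov: P[X ≥ 7] ≤ μ/a = (4/9)/7 = 4/63.
Numerically: ≈ 0.063.
(Since a = 7 > μ = 0.444, the bound 4/63 is < 1 and informative.)

P[X ≥ 7] ≤ 4/63 ≈ 0.063.


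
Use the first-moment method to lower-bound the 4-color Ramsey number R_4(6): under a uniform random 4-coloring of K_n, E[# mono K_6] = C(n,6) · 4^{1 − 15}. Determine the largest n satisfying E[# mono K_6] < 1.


We need C(n, 6) · 4^{1 − 15} < 1, i.e. C(n, 6) < 4^{15 − 1} = 268435456.
Check values of n near the boundary:
  n = 76: C(76, 6) = 218618940; 218618940 < 268435456? YES
  n = 77: C(77, 6) = 237093780; 237093780 < 268435456? YES
  n = 78: C(78, 6) = 256851595; 256851595 < 268435456? YES
  n = 79: C(79, 6) = 277962685; 277962685 < 268435456? NO
The largest n with C(n, 6) < 268435456 is n = 78 (where E[X] = 256851595/268435456 ≈ 0.957). Hence R_4(6) > 78, i.e. R_4(6) ≥ 79.

Largest n = 78; hence R_4(6) > 78.


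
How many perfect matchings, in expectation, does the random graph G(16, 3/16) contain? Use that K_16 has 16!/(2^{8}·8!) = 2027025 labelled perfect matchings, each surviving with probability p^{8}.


K_16 has 16!/(2^{8}·8!) = 2027025 labelled perfect matchings.
For each such perfect matching H, let X_H = 1 if all 8 edges of H are present in G. Then P[X_H = 1] = p^{8} = (3/16)^{8} = 6561/4294967296.
By linearity of expectation: E[X] = Σ_H E[X_H] = 2027025 · p^{8} = 2027025 · 6561/4294967296 = 13299311025/4294967296.
Numerically: E[X] ≈ 3.1.

E[X] = 2027025 · (3/16)^{8} = 13299311025/4294967296 ≈ 3.1.


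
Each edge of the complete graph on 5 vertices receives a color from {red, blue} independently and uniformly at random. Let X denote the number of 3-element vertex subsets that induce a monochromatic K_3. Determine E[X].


Let X = Σ_S X_S over the C(5, 3) = 10 subsets S of size 3, where X_S = 1 if the K_3 on S is monochromatic.
For a fixed S, the K_3 on S has C(3, 2) = 3 edges. P[all 3 edges red] = (1/2)^3, and likewise for blue, so P[monochromatic] = 2·(1/2)^3 = 2^{1 − 3} = 1/4.
By linearity of expectation: E[X] = C(5, 3) · 2^{1 − 3} = 10 · 1/4 = 5/2.
Numerically: E[X] ≈ 2.500000.

E[X] = C(5,3)·2^(1−C(3,2)) = 5/2 ≈ 2.500000.


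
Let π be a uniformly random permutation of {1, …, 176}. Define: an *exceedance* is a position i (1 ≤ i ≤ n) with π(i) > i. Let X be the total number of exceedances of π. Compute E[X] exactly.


Write X = Σ_{i=1}^{176} X_i, where X_i = 1_{π(i) > i}.
For each fixed i, π(i) is uniform over {1, …, 176} (marginal of a uniform permutation), so P[π(i) > i] = (n − i)/n. Summing: Σ_{i=1}^{176} (n − i)/n = (0 + 1 + … + 175)/176 = 176(176 − 1)/(2·176) = (176 − 1)/2.
Hence E[X] = Σ_{i=1}^{176} (176 − i)/176 = 175/2 ≈ 87.5000.

E[X] = 175/2 = 87.5000.


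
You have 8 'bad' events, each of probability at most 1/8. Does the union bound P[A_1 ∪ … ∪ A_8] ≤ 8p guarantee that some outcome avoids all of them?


Union bound: P[∪_{i=1}^{8} A_i] ≤ Σ_i P[A_i] ≤ 8·p = 8·(1/8) = 1.
Numerically: 1 ≈ 1.000.
Is 1 < 1? NO.
Since the bound 1 is ≥ 1, the union bound is uninformative here; it does NOT by itself certify existence.

8·p = 1 ≈ 1.000; existence NOT certified by the union bound.


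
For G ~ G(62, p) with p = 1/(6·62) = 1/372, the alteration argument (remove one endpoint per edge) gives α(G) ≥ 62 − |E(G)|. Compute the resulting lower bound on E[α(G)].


E[|E(G)|] = C(62, 2)·p = 1891 · (1/372) = 61/12.
E[α(G)] ≥ n − E[|E(G)|] = 62 − 61/12 = 683/12.
Numerically: ≈ 56.917.
(This is only a lower bound; the true E[α(G)] may be larger.)

E[α(G)] ≥ 683/12 ≈ 56.917.


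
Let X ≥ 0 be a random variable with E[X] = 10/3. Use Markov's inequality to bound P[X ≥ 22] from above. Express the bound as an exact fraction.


μ = E[X] = 10/3, a = 22.
Markov: P[X ≥ 22] ≤ μ/a = (10/3)/22 = 5/33.
Numerically: ≈ 0.151515.
(Since a = 22 > μ = 3.333333, the bound 5/33 is < 1 and informative.)

P[X ≥ 22] ≤ 5/33 ≈ 0.151515.


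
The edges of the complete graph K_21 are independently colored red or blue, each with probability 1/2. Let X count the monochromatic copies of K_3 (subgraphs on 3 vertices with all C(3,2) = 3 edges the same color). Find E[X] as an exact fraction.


Let X = Σ_S X_S over the C(21, 3) = 1330 subsets S of size 3, where X_S = 1 if the K_3 on S is monochromatic.
For a fixed S, the K_3 on S has C(3, 2) = 3 edges. P[all 3 edges red] = (1/2)^3, and likewise for blue, so P[monochromatic] = 2·(1/2)^3 = 2^{1 − 3} = 1/4.
By linearity of expectation: E[X] = C(21, 3) · 2^{1 − 3} = 1330 · 1/4 = 665/2.
Numerically: E[X] ≈ 332.500000.

E[X] = C(21,3)·2^(1−C(3,2)) = 665/2 ≈ 332.500000.


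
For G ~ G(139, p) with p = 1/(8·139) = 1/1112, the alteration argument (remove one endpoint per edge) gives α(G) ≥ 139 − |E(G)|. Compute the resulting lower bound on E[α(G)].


E[|E(G)|] = C(139, 2)·p = 9591 · (1/1112) = 69/8.
E[α(G)] ≥ n − E[|E(G)|] = 139 − 69/8 = 1043/8.
Numerically: ≈ 130.375.
(This is only a lower bound; the true E[α(G)] may be larger.)

E[α(G)] ≥ 1043/8 ≈ 130.375.


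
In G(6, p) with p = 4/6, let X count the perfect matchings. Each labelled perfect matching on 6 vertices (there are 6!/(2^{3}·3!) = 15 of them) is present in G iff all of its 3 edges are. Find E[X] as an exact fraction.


K_6 has 6!/(2^{3}·3!) = 15 labelled perfect matchings.
For each such perfect matching H, let X_H = 1 if all 3 edges of H are present in G. Then P[X_H = 1] = p^{3} = (2/3)^{3} = 8/27.
Summing the indicators: E[X] = Σ_H E[X_H] = 15 · p^{3} = 15 · 8/27 = 40/9.
Numerically: E[X] ≈ 4.444.

E[X] = 15 · (2/3)^{3} = 40/9 ≈ 4.444.


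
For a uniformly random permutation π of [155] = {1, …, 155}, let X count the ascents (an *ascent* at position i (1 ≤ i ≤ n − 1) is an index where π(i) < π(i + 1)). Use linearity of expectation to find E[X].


Write X = Σ X_I over i = 1, …, 154, with X_I the indicator of one ascent.
There are 154 indicators.
For each fixed i, the pair (π(i), π(i+1)) is a uniformly random ordered pair of distinct values from {1, …, 155}; by symmetry P[π(i) < π(i+1)] = 1/2.
By linearity: E[X] = 154 · (1/2) = (155 − 1) · (1/2) = 77 ≈ 77.0000.

E[X] = 77 = 77.0000.


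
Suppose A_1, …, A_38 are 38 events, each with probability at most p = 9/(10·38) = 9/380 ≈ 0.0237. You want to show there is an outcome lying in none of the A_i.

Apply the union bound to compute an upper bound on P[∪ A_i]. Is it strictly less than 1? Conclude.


Union bound: P[∪_{i=1}^{38} A_i] ≤ Σ_i P[A_i] ≤ 38·p = 38·(9/380) = 9/10.
Numerically: 9/10 ≈ 0.9000.
Is 9/10 < 1? YES.
Since P[∪ A_i] ≤ 9/10 < 1, the complement has P[∩ A_i^c] ≥ 1 − 9/10 = 1/10 > 0, so some outcome avoids every A_i.

38·p = 9/10 ≈ 0.9000; existence CERTIFIED by the union bound.


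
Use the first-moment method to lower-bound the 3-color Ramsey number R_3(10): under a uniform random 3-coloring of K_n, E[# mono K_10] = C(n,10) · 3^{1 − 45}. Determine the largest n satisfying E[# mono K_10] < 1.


We need C(n, 10) · 3^{1 − 45} < 1, i.e. C(n, 10) < 3^{45 − 1} = 984770902183611232881.
Check values of n near the boundary:
  n = 570: C(570, 10) = 921524823451961408691; 921524823451961408691 < 984770902183611232881? YES
  n = 571: C(571, 10) = 937951290893172842001; 937951290893172842001 < 984770902183611232881? YES
  n = 572: C(572, 10) = 954640815642161682606; 954640815642161682606 < 984770902183611232881? YES
  n = 573: C(573, 10) = 971597135635805762226; 971597135635805762226 < 984770902183611232881? YES
  n = 574: C(574, 10) = 988824035203816502691; 988824035203816502691 < 984770902183611232881? NO
The largest n with C(n, 10) < 984770902183611232881 is n = 573 (where E[X] = 35985079097622435638/36472996377170786403 ≈ 0.987). Hence R_3(10) > 573, i.e. R_3(10) ≥ 574.

Largest n = 573; hence R_3(10) > 573.


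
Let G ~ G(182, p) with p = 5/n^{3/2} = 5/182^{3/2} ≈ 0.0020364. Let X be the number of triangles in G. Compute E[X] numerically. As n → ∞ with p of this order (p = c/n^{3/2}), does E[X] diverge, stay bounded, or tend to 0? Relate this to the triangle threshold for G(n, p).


Number of potential triangles: C(182, 3) = 988260.
Each occurs with probability p³ ≈ (0.0020364)³ ≈ 8.44478830e-09.
By linearity: E[X] = C(182, 3)·p³ ≈ 988260 · 8.44478830e-09 ≈ 0.008346.
Since α = 3/2 > 1, p = c/n^{3/2} = o(1/n) is below the triangle threshold p ~ 1/n. Asymptotically E[X] ~ (c³/6)·n^{3(1−α)} = (5³/6)·n^{-1.5} → 0, so by Markov's inequality G has no triangles w.h.p.

E[X] ≈ 0.008346; in regime p = Θ(1/n^{3/2}) E[X] tends to 0 (below the triangle threshold p ~ 1/n).


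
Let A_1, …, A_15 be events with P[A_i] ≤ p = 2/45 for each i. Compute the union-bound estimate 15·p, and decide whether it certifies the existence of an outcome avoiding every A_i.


Union bound: P[∪_{i=1}^{15} A_i] ≤ Σ_i P[A_i] ≤ 15·p = 15·(2/45) = 2/3.
Numerically: 2/3 ≈ 0.666667.
Is 2/3 < 1? YES.
Since P[∪ A_i] ≤ 2/3 < 1, the complement has P[∩ A_i^c] ≥ 1 − 2/3 = 1/3 > 0, so some outcome avoids every A_i.

15·p = 2/3 ≈ 0.666667; existence CERTIFIED by the union bound.


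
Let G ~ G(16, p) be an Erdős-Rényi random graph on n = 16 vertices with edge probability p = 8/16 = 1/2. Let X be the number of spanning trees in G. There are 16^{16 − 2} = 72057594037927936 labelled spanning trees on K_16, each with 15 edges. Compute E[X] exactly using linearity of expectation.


K_16 has 16^{16 − 2} = 72057594037927936 labelled spanning trees.
For each such spanning tree H, let X_H = 1 if all 15 edges of H are present in G. Then P[X_H = 1] = p^{15} = (1/2)^{15} = 1/32768.
Summing the indicators: E[X] = Σ_H E[X_H] = 72057594037927936 · p^{15} = 72057594037927936 · 1/32768 = 2199023255552.
Numerically: E[X] ≈ 2.19902e+12.

E[X] = 72057594037927936 · (1/2)^{15} = 2199023255552 ≈ 2.19902e+12.


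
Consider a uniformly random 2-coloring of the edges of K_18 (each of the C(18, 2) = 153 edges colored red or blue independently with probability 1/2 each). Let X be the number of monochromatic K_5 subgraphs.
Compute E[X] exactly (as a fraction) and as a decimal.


Let X = Σ_S X_S over the C(18, 5) = 8568 subsets S of size 5, where X_S = 1 if the K_5 on S is monochromatic.
For a fixed S, the K_5 on S has C(5, 2) = 10 edges. P[all 10 edges red] = (1/2)^10, and likewise for blue, so P[monochromatic] = 2·(1/2)^10 = 2^{1 − 10} = 1/512.
By linearity: E[X] = C(18, 5) · 2^{1 − 10} = 8568 · 1/512 = 1071/64.
Numerically: E[X] ≈ 16.73438.

E[X] = C(18,5)·2^(1−C(5,2)) = 1071/64 ≈ 16.73438.


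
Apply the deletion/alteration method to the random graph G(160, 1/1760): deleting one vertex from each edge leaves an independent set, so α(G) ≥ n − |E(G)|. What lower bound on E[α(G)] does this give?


E[|E(G)|] = C(160, 2)·p = 12720 · (1/1760) = 159/22.
E[α(G)] ≥ n − E[|E(G)|] = 160 − 159/22 = 3361/22.
Numerically: ≈ 152.77273.
(This is only a lower bound; the true E[α(G)] may be larger.)

E[α(G)] ≥ 3361/22 ≈ 152.77273.


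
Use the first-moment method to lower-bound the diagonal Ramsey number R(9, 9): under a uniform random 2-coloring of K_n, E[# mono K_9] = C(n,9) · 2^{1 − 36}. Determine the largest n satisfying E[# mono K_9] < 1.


We need C(n, 9) · 2^{1 − 36} < 1, i.e. C(n, 9) < 2^{36 − 1} = 34359738368.
Check values of n near the boundary:
  n = 64: C(64, 9) = 27540584512; 27540584512 < 34359738368? YES
  n = 65: C(65, 9) = 31966749880; 31966749880 < 34359738368? YES
  n = 66: C(66, 9) = 37014131440; 37014131440 < 34359738368? NO
  n = 67: C(67, 9) = 42757703560; 42757703560 < 34359738368? NO
The largest n with C(n, 9) < 34359738368 is n = 65 (where E[X] = 3995843735/4294967296 ≈ 0.9303549). Hence R(9, 9) > 65, i.e. R(9, 9) ≥ 66.

Largest n = 65; hence R(9, 9) > 65.


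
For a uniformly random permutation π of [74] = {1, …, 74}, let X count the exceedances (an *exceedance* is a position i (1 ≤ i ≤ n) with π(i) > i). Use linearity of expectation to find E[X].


Write X = Σ_{i=1}^{74} X_i, where X_i = 1_{π(i) > i}.
For each fixed i, π(i) is uniform over {1, …, 74} (marginal of a uniform permutation), so P[π(i) > i] = (n − i)/n. Summing: Σ_{i=1}^{74} (n − i)/n = (0 + 1 + … + 73)/74 = 74(74 − 1)/(2·74) = (74 − 1)/2.
Hence E[X] = Σ_{i=1}^{74} (74 − i)/74 = 73/2 ≈ 36.5000.

E[X] = 73/2 = 36.5000.


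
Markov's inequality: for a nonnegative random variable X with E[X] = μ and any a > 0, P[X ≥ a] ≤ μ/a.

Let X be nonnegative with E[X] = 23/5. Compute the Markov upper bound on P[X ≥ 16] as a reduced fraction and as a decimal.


μ = E[X] = 23/5, a = 16.
Markov: P[X ≥ 16] ≤ μ/a = (23/5)/16 = 23/80.
Numerically: ≈ 0.287500.
(Since a = 16 > μ = 4.600000, the bound 23/80 is < 1 and informative.)

P[X ≥ 16] ≤ 23/80 ≈ 0.287500.


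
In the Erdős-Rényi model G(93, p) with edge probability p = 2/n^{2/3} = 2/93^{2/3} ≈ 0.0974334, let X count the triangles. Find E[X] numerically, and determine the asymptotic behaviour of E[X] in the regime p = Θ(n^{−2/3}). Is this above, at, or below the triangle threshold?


Number of potential triangles: C(93, 3) = 129766.
Each occurs with probability p³ ≈ (0.0974334)³ ≈ 9.24962423e-04.
By linearity: E[X] = C(93, 3)·p³ ≈ 129766 · 9.24962423e-04 ≈ 120.028674.
Since α = 2/3 < 1, p = c/n^{2/3} ≫ 1/n is above the triangle threshold p ~ 1/n. Asymptotically E[X] ~ (c³/6)·n^{3(1−α)} = (2³/6)·n^{1} → ∞; triangles are abundant w.h.p.

E[X] ≈ 120.028674; in regime p = Θ(1/n^{2/3}) E[X] diverges (above the triangle threshold p ~ 1/n).


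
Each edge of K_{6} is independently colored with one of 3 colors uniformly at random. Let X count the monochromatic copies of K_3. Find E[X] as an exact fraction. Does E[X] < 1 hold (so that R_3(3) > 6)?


E[X] = C(6, 3) · 3^{1 − 3} = 20 · 3^{−2} = 20/9.
As a reduced fraction: E[X] = 20/9 ≈ 2.22222.
Is E[X] < 1? NO.
Since E[X] ≥ 1, the first-moment bound is inconclusive at n = 6; it does NOT by itself certify R_3(3) > 6.

E[X] = 20/9 ≈ 2.22222; E[X] ≥ 1; first-moment method inconclusive here.


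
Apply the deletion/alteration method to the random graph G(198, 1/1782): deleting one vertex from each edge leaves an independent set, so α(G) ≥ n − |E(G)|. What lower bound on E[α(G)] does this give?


E[|E(G)|] = C(198, 2)·p = 19503 · (1/1782) = 197/18.
E[α(G)] ≥ n − E[|E(G)|] = 198 − 197/18 = 3367/18.
Numerically: ≈ 187.056.
(This is only a lower bound; the true E[α(G)] may be larger.)

E[α(G)] ≥ 3367/18 ≈ 187.056.


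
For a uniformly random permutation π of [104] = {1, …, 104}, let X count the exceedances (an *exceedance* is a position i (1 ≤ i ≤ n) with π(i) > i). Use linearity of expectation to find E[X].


Write X = Σ_{i=1}^{104} X_i, where X_i = 1_{π(i) > i}.
For each fixed i, π(i) is uniform over {1, …, 104} (marginal of a uniform permutation), so P[π(i) > i] = (n − i)/n. Summing: Σ_{i=1}^{104} (n − i)/n = (0 + 1 + … + 103)/104 = 104(104 − 1)/(2·104) = (104 − 1)/2.
Hence E[X] = Σ_{i=1}^{104} (104 − i)/104 = 103/2 ≈ 51.5000.

E[X] = 103/2 = 51.5000.


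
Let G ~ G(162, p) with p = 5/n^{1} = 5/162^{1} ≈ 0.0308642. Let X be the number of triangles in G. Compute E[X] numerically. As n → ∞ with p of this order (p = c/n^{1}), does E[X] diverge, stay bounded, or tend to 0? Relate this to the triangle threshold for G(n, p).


Number of potential triangles: C(162, 3) = 695520.
Each occurs with probability p³ ≈ (0.0308642)³ ≈ 2.94011941e-05.
By linearity: E[X] = C(162, 3)·p³ ≈ 695520 · 2.94011941e-05 ≈ 20.449119.
Here α = 1, so p = 5/n is exactly at the triangle threshold p ~ 1/n. Asymptotically E[X] → c³/6 = 5³/6 = 125/6 ≈ 20.833333, a bounded constant. In this regime the triangle count is asymptotically Poisson(c³/6).

E[X] ≈ 20.449119; in regime p = Θ(1/n^{1}) E[X] stays bounded (at the triangle threshold p ~ 1/n).


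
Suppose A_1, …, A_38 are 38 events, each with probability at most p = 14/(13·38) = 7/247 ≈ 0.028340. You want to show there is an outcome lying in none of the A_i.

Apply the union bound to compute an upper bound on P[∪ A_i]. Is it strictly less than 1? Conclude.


Union bound: P[∪_{i=1}^{38} A_i] ≤ Σ_i P[A_i] ≤ 38·p = 38·(7/247) = 14/13.
Numerically: 14/13 ≈ 1.076923.
Is 14/13 < 1? NO.
Since the bound 14/13 is ≥ 1, the union bound is uninformative here; it does NOT by itself certify existence.

38·p = 14/13 ≈ 1.076923; existence NOT certified by the union bound.


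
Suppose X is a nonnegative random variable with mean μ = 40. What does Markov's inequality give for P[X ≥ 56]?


μ = E[X] = 40, a = 56.
Markov: P[X ≥ 56] ≤ μ/a = (40)/56 = 5/7.
Numerically: ≈ 0.71429.
(Since a = 56 > μ = 40.00000, the bound 5/7 is < 1 and informative.)

P[X ≥ 56] ≤ 5/7 ≈ 0.71429.


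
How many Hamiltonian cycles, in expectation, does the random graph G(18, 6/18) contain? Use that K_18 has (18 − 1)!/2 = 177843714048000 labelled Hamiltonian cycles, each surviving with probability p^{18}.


K_18 has (18 − 1)!/2 = 177843714048000 labelled Hamiltonian cycles.
For each such Hamiltonian cycle H, let X_H = 1 if all 18 edges of H are present in G. Then P[X_H = 1] = p^{18} = (1/3)^{18} = 1/387420489.
Summing the indicators: E[X] = Σ_H E[X_H] = 177843714048000 · p^{18} = 177843714048000 · 1/387420489 = 243955712000/531441.
Numerically: E[X] ≈ 459046.

E[X] = 177843714048000 · (1/3)^{18} = 243955712000/531441 ≈ 459046.


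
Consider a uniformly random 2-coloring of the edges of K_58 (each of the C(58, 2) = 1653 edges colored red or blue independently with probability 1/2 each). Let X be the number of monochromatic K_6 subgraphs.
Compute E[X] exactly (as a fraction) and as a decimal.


Let X = Σ_S X_S over the C(58, 6) = 40475358 subsets S of size 6, where X_S = 1 if the K_6 on S is monochromatic.
For a fixed S, the K_6 on S has C(6, 2) = 15 edges. P[all 15 edges red] = (1/2)^15, and likewise for blue, so P[monochromatic] = 2·(1/2)^15 = 2^{1 − 15} = 1/16384.
By linearity: E[X] = C(58, 6) · 2^{1 − 15} = 40475358 · 1/16384 = 20237679/8192.
Numerically: E[X] ≈ 2470.420.

E[X] = C(58,6)·2^(1−C(6,2)) = 20237679/8192 ≈ 2470.420.


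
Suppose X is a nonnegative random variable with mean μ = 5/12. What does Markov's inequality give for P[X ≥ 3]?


μ = E[X] = 5/12, a = 3.
Markov: P[X ≥ 3] ≤ μ/a = (5/12)/3 = 5/36.
Numerically: ≈ 0.1389.
(Since a = 3 > μ = 0.4167, the bound 5/36 is < 1 and informative.)

P[X ≥ 3] ≤ 5/36 ≈ 0.1389.


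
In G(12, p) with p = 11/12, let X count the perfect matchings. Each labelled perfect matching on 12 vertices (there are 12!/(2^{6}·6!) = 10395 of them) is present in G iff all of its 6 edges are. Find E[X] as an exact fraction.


K_12 has 12!/(2^{6}·6!) = 10395 labelled perfect matchings.
For each such perfect matching H, let X_H = 1 if all 6 edges of H are present in G. Then P[X_H = 1] = p^{6} = (11/12)^{6} = 1771561/2985984.
By linearity of expectation: E[X] = Σ_H E[X_H] = 10395 · p^{6} = 10395 · 1771561/2985984 = 682050985/110592.
Numerically: E[X] ≈ 6167.27.

E[X] = 10395 · (11/12)^{6} = 682050985/110592 ≈ 6167.27.


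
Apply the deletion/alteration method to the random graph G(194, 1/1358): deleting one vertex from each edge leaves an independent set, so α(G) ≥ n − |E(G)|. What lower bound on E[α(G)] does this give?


E[|E(G)|] = C(194, 2)·p = 18721 · (1/1358) = 193/14.
E[α(G)] ≥ n − E[|E(G)|] = 194 − 193/14 = 2523/14.
Numerically: ≈ 180.21429.
(This is only a lower bound; the true E[α(G)] may be larger.)

E[α(G)] ≥ 2523/14 ≈ 180.21429.


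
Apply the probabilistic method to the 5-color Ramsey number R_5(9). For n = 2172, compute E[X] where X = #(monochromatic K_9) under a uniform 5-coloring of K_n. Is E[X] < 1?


E[X] = C(2172, 9) · 5^{1 − 36} = 2915866900084148060642020 · 5^{−35} = 2915866900084148060642020/2910383045673370361328125.
As a reduced fraction: E[X] = 583173380016829612128404/582076609134674072265625 ≈ 1.00188.
Is E[X] < 1? NO.
Since E[X] ≥ 1, the first-moment bound is inconclusive at n = 2172; it does NOT by itself certify R_5(9) > 2172.

E[X] = 583173380016829612128404/582076609134674072265625 ≈ 1.00188; E[X] ≥ 1; first-moment method inconclusive here.
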